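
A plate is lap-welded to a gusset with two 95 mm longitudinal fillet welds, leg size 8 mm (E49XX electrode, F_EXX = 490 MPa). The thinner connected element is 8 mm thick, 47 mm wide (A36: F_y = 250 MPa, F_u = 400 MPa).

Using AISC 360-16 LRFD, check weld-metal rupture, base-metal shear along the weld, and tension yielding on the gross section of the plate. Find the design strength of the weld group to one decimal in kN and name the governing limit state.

Weld metal: throat = 0.707×8 = 5.656 mm, L = 2×95 = 190 mm. φR_n = 0.75 × 0.6 × 490 × 5.656 × 190 = 237.0 kN.
Base metal shear (8 mm plate): yield φR_n = 1.0×0.6×250×8×190 = 228.0 kN; rupture φR_n = 0.75×0.6×400×8×190 = 273.6 kN; take 228.0 kN (yield).
Tension yield (gross): A_g = 47×8 = 376 mm². φR_n = 0.90 × 250 × 376 = 84.6 kN.
Governing: min(237.0, 228.0, 84.6) = 84.6 kN → gross-section yield.

84.6 kN (gross-section yield governs)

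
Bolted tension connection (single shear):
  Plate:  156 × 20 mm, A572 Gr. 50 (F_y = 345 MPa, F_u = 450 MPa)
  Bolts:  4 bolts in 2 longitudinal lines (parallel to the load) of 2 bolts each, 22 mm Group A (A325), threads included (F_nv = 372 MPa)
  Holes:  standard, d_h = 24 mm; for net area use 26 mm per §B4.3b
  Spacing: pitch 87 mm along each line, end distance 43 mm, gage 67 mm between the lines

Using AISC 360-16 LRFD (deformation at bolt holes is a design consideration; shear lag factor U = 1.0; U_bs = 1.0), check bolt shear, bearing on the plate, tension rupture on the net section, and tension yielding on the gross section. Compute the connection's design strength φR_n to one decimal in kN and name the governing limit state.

424.2 kN (bolt shear governs)

Bolt shear: A_b = π(22)²/4 = 380.13 mm². φR_n = 0.75 × 372 × 380.13 × 4 × 1 = 424.2 kN.
Bearing (20 mm plate, F_u = 450 MPa): end bolts L_c = 43 − 24/2 = 31, R_n = min(1.2×31×20×450, 2.4×22×20×450) = 334.8 kN/bolt; interior L_c = 87 − 24 = 63, R_n = 475.2 kN/bolt. φR_n = 0.75 × (2×334.8 + 2×475.2) = 1215.0 kN.
Tension rupture (net): A_n = (156 − 2×26)×20 = 2080 mm² (U = 1.0, A_e = A_n). φR_n = 0.75 × 450 × 2080 = 702.0 kN.
Tension yield (gross): A_g = 156×20 = 3120 mm². φR_n = 0.90 × 345 × 3120 = 968.8 kN.
Governing: min(424.2, 1215.0, 702.0, 968.8) = 424.2 kN → bolt shear.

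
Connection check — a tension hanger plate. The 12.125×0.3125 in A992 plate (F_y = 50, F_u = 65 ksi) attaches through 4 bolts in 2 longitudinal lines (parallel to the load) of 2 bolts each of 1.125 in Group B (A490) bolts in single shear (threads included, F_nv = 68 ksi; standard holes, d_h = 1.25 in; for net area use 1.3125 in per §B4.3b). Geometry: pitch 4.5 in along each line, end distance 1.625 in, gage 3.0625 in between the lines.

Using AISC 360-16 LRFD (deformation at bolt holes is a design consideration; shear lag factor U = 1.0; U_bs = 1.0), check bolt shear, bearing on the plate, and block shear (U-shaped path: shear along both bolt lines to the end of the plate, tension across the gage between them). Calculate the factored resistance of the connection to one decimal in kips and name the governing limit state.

Bolt shear: A_b = π(1.125)²/4 = 0.99402 in². φR_n = 0.75 × 68 × 0.99402 × 4 × 1 = 202.8 kips.
Bearing (0.3125 in plate, F_u = 65 ksi): end bolts L_c = 1.625 − 1.25/2 = 1, R_n = min(1.2×1×0.3125×65, 2.4×1.125×0.3125×65) = 24.375 kips/bolt; interior L_c = 4.5 − 1.25 = 3.25, R_n = 54.844 kips/bolt. φR_n = 0.75 × (2×24.375 + 2×54.844) = 118.8 kips.
Block shear: shear path 2×[1.625+1×4.5] = 2×6.125 in, A_gv = 3.8281, A_nv = 2×(6.125 − 1.5×1.3125)×0.3125 = 2.5977 in²; tension across gage: (3.0625 − 1×1.3125)×0.3125 = 0.54688 in². R_n = min(0.6×65×2.5977, 0.6×50×3.8281) + 1.0×65×0.54688 = min(101.31, 114.84) + 35.547 = 136.86 kips. φR_n = 0.75 × 136.86 = 102.6 kips.
Governing: min(202.8, 118.8, 102.6) = 102.6 kips → block shear.

102.6 kips (block shear governs)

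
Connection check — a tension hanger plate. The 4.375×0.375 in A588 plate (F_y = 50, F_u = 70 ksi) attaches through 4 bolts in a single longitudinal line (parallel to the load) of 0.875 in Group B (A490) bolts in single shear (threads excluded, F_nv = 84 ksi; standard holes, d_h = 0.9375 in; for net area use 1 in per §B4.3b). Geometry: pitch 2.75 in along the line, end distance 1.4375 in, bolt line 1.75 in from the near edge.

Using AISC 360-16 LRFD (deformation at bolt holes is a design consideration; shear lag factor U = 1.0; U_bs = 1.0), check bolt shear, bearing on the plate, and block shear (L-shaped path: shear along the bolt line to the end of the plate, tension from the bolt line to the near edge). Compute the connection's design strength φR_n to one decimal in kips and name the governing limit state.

Bolt shear: A_b = π(0.875)²/4 = 0.60132 in². φR_n = 0.75 × 84 × 0.60132 × 4 × 1 = 151.5 kips.
Bearing (0.375 in plate, F_u = 70 ksi): end bolts L_c = 1.4375 − 0.9375/2 = 0.96875, R_n = min(1.2×0.96875×0.375×70, 2.4×0.875×0.375×70) = 30.516 kips/bolt; interior L_c = 2.75 − 0.9375 = 1.8125, R_n = 55.125 kips/bolt. φR_n = 0.75 × (1×30.516 + 3×55.125) = 146.9 kips.
Block shear: shear path 1×[1.4375+3×2.75] = 1×9.6875 in, A_gv = 3.6328, A_nv = 1×(9.6875 − 3.5×1)×0.375 = 2.3203 in²; tension to near edge: (1.75 − 0.5×1)×0.375 = 0.46875 in². R_n = min(0.6×70×2.3203, 0.6×50×3.6328) + 1.0×70×0.46875 = min(97.453, 108.98) + 32.813 = 130.27 kips. φR_n = 0.75 × 130.27 = 97.7 kips.
Governing: min(151.5, 146.9, 97.7) = 97.7 kips → block shear.

97.7 kips (block shear governs)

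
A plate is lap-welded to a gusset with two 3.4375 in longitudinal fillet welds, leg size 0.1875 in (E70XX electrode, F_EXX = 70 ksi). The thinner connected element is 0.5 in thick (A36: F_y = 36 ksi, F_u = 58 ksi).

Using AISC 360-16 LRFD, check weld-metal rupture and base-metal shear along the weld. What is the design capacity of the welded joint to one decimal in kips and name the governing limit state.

28.7 kips (weld metal governs)

Weld metal: throat = 0.707×0.1875 = 0.13256 in, L = 2×3.4375 = 6.875 in. φR_n = 0.75 × 0.6 × 70 × 0.13256 × 6.875 = 28.7 kips.
Base metal shear (0.5 in plate): yield φR_n = 1.0×0.6×36×0.5×6.875 = 74.3 kips; rupture φR_n = 0.75×0.6×58×0.5×6.875 = 89.7 kips; take 74.3 kips (yield).
Governing: min(28.7, 74.3) = 28.7 kips → weld metal.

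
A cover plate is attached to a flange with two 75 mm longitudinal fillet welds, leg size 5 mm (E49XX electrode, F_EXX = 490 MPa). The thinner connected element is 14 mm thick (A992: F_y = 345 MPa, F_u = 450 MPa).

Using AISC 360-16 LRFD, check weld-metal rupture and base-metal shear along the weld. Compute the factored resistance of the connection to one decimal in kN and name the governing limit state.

Weld metal: throat = 0.707×5 = 3.535 mm, L = 2×75 = 150 mm. φR_n = 0.75 × 0.6 × 490 × 3.535 × 150 = 116.9 kN.
Base metal shear (14 mm plate): yield φR_n = 1.0×0.6×345×14×150 = 434.7 kN; rupture φR_n = 0.75×0.6×450×14×150 = 425.3 kN; take 425.3 kN (rupture).
Governing: min(116.9, 425.3) = 116.9 kN → weld metal.

116.9 kN (weld metal governs)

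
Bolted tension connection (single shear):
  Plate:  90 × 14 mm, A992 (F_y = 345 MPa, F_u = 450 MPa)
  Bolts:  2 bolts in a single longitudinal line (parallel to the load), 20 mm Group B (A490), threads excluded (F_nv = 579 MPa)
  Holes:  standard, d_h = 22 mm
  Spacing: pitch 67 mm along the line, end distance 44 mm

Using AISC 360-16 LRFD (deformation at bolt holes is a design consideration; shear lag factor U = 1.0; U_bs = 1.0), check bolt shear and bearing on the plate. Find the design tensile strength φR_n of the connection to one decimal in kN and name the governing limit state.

Bolt shear: A_b = π(20)²/4 = 314.16 mm². φR_n = 0.75 × 579 × 314.16 × 2 × 1 = 272.8 kN.
Bearing (14 mm plate, F_u = 450 MPa): end bolts L_c = 44 − 22/2 = 33, R_n = min(1.2×33×14×450, 2.4×20×14×450) = 249.48 kN/bolt; interior L_c = 67 − 22 = 45, R_n = 302.4 kN/bolt. φR_n = 0.75 × (1×249.48 + 1×302.4) = 413.9 kN.
Governing: min(272.8, 413.9) = 272.8 kN → bolt shear.

272.8 kN (bolt shear governs)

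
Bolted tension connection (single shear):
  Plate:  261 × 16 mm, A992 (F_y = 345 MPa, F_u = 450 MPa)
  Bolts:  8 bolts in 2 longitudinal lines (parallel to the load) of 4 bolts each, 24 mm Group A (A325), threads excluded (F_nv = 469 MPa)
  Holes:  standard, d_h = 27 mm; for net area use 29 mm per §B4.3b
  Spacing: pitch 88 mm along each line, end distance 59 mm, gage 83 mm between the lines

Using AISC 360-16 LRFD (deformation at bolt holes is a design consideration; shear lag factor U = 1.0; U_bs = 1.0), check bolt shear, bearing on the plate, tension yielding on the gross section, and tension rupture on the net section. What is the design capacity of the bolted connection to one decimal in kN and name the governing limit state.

Bolt shear: A_b = π(24)²/4 = 452.39 mm². φR_n = 0.75 × 469 × 452.39 × 8 × 1 = 1273.0 kN.
Bearing (16 mm plate, F_u = 450 MPa): end bolts L_c = 59 − 27/2 = 45.5, R_n = min(1.2×45.5×16×450, 2.4×24×16×450) = 393.12 kN/bolt; interior L_c = 88 − 27 = 61, R_n = 414.72 kN/bolt. φR_n = 0.75 × (2×393.12 + 6×414.72) = 2455.9 kN.
Tension yield (gross): A_g = 261×16 = 4176 mm². φR_n = 0.90 × 345 × 4176 = 1296.6 kN.
Tension rupture (net): A_n = (261 − 2×29)×16 = 3248 mm² (U = 1.0, A_e = A_n). φR_n = 0.75 × 450 × 3248 = 1096.2 kN.
Governing: min(1273.0, 2455.9, 1296.6, 1096.2) = 1096.2 kN → net-section rupture.

1096.2 kN (net-section rupture governs)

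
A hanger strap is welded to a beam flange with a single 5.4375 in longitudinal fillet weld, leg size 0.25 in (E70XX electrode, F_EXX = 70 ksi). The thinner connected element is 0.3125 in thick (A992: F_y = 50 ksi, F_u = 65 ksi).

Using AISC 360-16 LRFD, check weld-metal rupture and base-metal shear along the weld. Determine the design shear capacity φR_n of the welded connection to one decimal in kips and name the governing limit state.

Weld metal: throat = 0.707×0.25 = 0.17675 in, L = 5.4375 in. φR_n = 0.75 × 0.6 × 70 × 0.17675 × 5.4375 = 30.3 kips.
Base metal shear (0.3125 in plate): yield φR_n = 1.0×0.6×50×0.3125×5.4375 = 51.0 kips; rupture φR_n = 0.75×0.6×65×0.3125×5.4375 = 49.7 kips; take 49.7 kips (rupture).
Governing: min(30.3, 49.7) = 30.3 kips → weld metal.

30.3 kips (weld metal governs)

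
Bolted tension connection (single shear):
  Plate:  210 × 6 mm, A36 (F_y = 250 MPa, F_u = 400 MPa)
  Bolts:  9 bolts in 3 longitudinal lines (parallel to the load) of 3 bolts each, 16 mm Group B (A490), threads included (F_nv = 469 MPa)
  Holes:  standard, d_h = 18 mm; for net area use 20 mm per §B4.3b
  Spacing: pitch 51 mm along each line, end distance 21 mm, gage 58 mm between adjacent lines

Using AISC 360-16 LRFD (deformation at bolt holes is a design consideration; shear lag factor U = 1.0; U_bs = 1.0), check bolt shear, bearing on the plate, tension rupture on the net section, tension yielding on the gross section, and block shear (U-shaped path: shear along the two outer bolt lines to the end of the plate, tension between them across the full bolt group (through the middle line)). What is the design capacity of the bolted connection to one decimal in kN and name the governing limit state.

270.0 kN (net-section rupture governs)

Bolt shear: A_b = π(16)²/4 = 201.06 mm². φR_n = 0.75 × 469 × 201.06 × 9 × 1 = 636.5 kN.
Bearing (6 mm plate, F_u = 400 MPa): end bolts L_c = 21 − 18/2 = 12, R_n = min(1.2×12×6×400, 2.4×16×6×400) = 34.56 kN/bolt; interior L_c = 51 − 18 = 33, R_n = 92.16 kN/bolt. φR_n = 0.75 × (3×34.56 + 6×92.16) = 492.5 kN.
Tension rupture (net): A_n = (210 − 3×20)×6 = 900 mm² (U = 1.0, A_e = A_n). φR_n = 0.75 × 400 × 900 = 270.0 kN.
Tension yield (gross): A_g = 210×6 = 1260 mm². φR_n = 0.90 × 250 × 1260 = 283.5 kN.
Block shear: shear path 2×[21+2×51] = 2×123 mm, A_gv = 1476, A_nv = 2×(123 − 2.5×20)×6 = 876 mm²; tension across gage: (116 − 2×20)×6 = 456 mm². R_n = min(0.6×400×876, 0.6×250×1476) + 1.0×400×456 = min(210.24, 221.4) + 182.4 = 392.64 kN. φR_n = 0.75 × 392.64 = 294.5 kN.
Governing: min(636.5, 492.5, 270.0, 283.5, 294.5) = 270.0 kN → net-section rupture.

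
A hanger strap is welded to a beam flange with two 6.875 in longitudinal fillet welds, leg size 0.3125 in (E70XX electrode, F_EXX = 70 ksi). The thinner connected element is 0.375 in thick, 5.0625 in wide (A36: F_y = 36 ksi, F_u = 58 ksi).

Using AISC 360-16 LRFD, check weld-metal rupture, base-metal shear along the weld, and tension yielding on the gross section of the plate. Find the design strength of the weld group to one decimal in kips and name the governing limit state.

61.5 kips (gross-section yield governs)

Weld metal: throat = 0.707×0.3125 = 0.22094 in, L = 2×6.875 = 13.75 in. φR_n = 0.75 × 0.6 × 70 × 0.22094 × 13.75 = 95.7 kips.
Base metal shear (0.375 in plate): yield φR_n = 1.0×0.6×36×0.375×13.75 = 111.4 kips; rupture φR_n = 0.75×0.6×58×0.375×13.75 = 134.6 kips; take 111.4 kips (yield).
Tension yield (gross): A_g = 5.0625×0.375 = 1.8984 in². φR_n = 0.90 × 36 × 1.8984 = 61.5 kips.
Governing: min(95.7, 111.4, 61.5) = 61.5 kips → gross-section yield.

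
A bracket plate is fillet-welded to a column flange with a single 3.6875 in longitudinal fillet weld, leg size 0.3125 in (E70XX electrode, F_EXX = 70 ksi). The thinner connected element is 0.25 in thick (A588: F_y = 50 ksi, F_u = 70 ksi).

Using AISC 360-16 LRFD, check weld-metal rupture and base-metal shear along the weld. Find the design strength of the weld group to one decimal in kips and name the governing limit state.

Weld metal: throat = 0.707×0.3125 = 0.22094 in, L = 3.6875 in. φR_n = 0.75 × 0.6 × 70 × 0.22094 × 3.6875 = 25.7 kips.
Base metal shear (0.25 in plate): yield φR_n = 1.0×0.6×50×0.25×3.6875 = 27.7 kips; rupture φR_n = 0.75×0.6×70×0.25×3.6875 = 29.0 kips; take 27.7 kips (yield).
Governing: min(25.7, 27.7) = 25.7 kips → weld metal.

25.7 kips (weld metal governs)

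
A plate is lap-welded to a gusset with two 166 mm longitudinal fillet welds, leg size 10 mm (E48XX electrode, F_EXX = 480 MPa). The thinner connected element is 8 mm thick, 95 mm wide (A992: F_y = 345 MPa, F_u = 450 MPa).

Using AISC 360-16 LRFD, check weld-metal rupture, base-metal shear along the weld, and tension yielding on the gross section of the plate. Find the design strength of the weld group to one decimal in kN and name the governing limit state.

Weld metal: throat = 0.707×10 = 7.07 mm, L = 2×166 = 332 mm. φR_n = 0.75 × 0.6 × 480 × 7.07 × 332 = 507.0 kN.
Base metal shear (8 mm plate): yield φR_n = 1.0×0.6×345×8×332 = 549.8 kN; rupture φR_n = 0.75×0.6×450×8×332 = 537.8 kN; take 537.8 kN (rupture).
Tension yield (gross): A_g = 95×8 = 760 mm². φR_n = 0.90 × 345 × 760 = 236.0 kN.
Governing: min(507.0, 537.8, 236.0) = 236.0 kN → gross-section yield.

236.0 kN (gross-section yield governs)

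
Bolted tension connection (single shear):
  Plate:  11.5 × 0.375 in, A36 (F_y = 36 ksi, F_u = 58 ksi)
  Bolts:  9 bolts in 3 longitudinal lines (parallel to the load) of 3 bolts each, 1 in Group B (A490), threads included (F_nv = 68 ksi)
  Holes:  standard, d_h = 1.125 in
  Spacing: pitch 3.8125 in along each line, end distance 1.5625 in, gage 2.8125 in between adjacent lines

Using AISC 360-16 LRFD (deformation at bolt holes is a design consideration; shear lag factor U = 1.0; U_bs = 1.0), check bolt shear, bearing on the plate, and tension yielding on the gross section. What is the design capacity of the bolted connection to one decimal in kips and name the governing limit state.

139.7 kips (gross-section yield governs)

Bolt shear: A_b = π(1)²/4 = 0.7854 in². φR_n = 0.75 × 68 × 0.7854 × 9 × 1 = 360.5 kips.
Bearing (0.375 in plate, F_u = 58 ksi): end bolts L_c = 1.5625 − 1.125/2 = 1, R_n = min(1.2×1×0.375×58, 2.4×1×0.375×58) = 26.1 kips/bolt; interior L_c = 3.8125 − 1.125 = 2.6875, R_n = 52.2 kips/bolt. φR_n = 0.75 × (3×26.1 + 6×52.2) = 293.6 kips.
Tension yield (gross): A_g = 11.5×0.375 = 4.3125 in². φR_n = 0.90 × 36 × 4.3125 = 139.7 kips.
Governing: min(360.5, 293.6, 139.7) = 139.7 kips → gross-section yield.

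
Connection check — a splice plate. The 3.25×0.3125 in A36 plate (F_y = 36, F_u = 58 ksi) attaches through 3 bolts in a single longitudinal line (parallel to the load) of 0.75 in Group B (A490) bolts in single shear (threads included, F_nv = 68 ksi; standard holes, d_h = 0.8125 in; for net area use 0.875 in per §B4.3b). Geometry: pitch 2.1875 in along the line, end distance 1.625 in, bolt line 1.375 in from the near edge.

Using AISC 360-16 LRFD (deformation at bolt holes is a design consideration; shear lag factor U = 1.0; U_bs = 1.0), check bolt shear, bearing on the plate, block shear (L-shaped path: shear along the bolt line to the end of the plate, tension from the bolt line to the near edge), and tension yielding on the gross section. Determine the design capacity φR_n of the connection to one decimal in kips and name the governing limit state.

32.9 kips (gross-section yield governs)

Bolt shear: A_b = π(0.75)²/4 = 0.44179 in². φR_n = 0.75 × 68 × 0.44179 × 3 × 1 = 67.6 kips.
Bearing (0.3125 in plate, F_u = 58 ksi): end bolts L_c = 1.625 − 0.8125/2 = 1.21875, R_n = min(1.2×1.21875×0.3125×58, 2.4×0.75×0.3125×58) = 26.508 kips/bolt; interior L_c = 2.1875 − 0.8125 = 1.375, R_n = 29.906 kips/bolt. φR_n = 0.75 × (1×26.508 + 2×29.906) = 64.7 kips.
Block shear: shear path 1×[1.625+2×2.1875] = 1×6 in, A_gv = 1.875, A_nv = 1×(6 − 2.5×0.875)×0.3125 = 1.1914 in²; tension to near edge: (1.375 − 0.5×0.875)×0.3125 = 0.29297 in². R_n = min(0.6×58×1.1914, 0.6×36×1.875) + 1.0×58×0.29297 = min(41.461, 40.5) + 16.992 = 57.492 kips. φR_n = 0.75 × 57.492 = 43.1 kips.
Tension yield (gross): A_g = 3.25×0.3125 = 1.0156 in². φR_n = 0.90 × 36 × 1.0156 = 32.9 kips.
Governing: min(67.6, 64.7, 43.1, 32.9) = 32.9 kips → gross-section yield.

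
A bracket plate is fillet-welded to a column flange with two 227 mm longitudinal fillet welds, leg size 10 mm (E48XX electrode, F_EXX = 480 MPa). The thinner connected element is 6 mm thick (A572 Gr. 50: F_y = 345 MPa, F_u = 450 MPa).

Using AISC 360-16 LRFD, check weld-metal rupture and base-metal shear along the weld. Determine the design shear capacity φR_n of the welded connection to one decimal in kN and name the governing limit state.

551.6 kN (base-metal shear governs)

Weld metal: throat = 0.707×10 = 7.07 mm, L = 2×227 = 454 mm. φR_n = 0.75 × 0.6 × 480 × 7.07 × 454 = 693.3 kN.
Base metal shear (6 mm plate): yield φR_n = 1.0×0.6×345×6×454 = 563.9 kN; rupture φR_n = 0.75×0.6×450×6×454 = 551.6 kN; take 551.6 kN (rupture).
Governing: min(693.3, 551.6) = 551.6 kN → base-metal shear.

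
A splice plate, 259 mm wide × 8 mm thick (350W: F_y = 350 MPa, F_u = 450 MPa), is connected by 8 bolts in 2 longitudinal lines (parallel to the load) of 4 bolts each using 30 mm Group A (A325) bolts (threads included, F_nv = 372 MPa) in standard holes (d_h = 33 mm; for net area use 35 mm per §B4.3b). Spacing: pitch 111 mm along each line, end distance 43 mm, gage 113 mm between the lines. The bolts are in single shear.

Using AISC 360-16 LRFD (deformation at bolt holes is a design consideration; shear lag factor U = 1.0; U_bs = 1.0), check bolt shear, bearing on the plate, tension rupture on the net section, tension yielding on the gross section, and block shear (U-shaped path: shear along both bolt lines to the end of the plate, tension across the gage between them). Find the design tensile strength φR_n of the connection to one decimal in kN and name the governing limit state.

Bolt shear: A_b = π(30)²/4 = 706.86 mm². φR_n = 0.75 × 372 × 706.86 × 8 × 1 = 1577.7 kN.
Bearing (8 mm plate, F_u = 450 MPa): end bolts L_c = 43 − 33/2 = 26.5, R_n = min(1.2×26.5×8×450, 2.4×30×8×450) = 114.48 kN/bolt; interior L_c = 111 − 33 = 78, R_n = 259.2 kN/bolt. φR_n = 0.75 × (2×114.48 + 6×259.2) = 1338.1 kN.
Tension rupture (net): A_n = (259 − 2×35)×8 = 1512 mm² (U = 1.0, A_e = A_n). φR_n = 0.75 × 450 × 1512 = 510.3 kN.
Tension yield (gross): A_g = 259×8 = 2072 mm². φR_n = 0.90 × 350 × 2072 = 652.7 kN.
Block shear: shear path 2×[43+3×111] = 2×376 mm, A_gv = 6016, A_nv = 2×(376 − 3.5×35)×8 = 4056 mm²; tension across gage: (113 − 1×35)×8 = 624 mm². R_n = min(0.6×450×4056, 0.6×350×6016) + 1.0×450×624 = min(1095.1, 1263.4) + 280.8 = 1375.9 kN. φR_n = 0.75 × 1375.9 = 1031.9 kN.
Governing: min(1577.7, 1338.1, 510.3, 652.7, 1031.9) = 510.3 kN → net-section rupture.

510.3 kN (net-section rupture governs)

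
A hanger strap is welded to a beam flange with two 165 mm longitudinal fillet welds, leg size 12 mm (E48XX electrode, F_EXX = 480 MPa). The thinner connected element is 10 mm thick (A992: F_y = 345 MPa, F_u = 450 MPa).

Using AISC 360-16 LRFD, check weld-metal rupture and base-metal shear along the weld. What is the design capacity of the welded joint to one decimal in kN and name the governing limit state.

604.7 kN (weld metal governs)

Weld metal: throat = 0.707×12 = 8.484 mm, L = 2×165 = 330 mm. φR_n = 0.75 × 0.6 × 480 × 8.484 × 330 = 604.7 kN.
Base metal shear (10 mm plate): yield φR_n = 1.0×0.6×345×10×330 = 683.1 kN; rupture φR_n = 0.75×0.6×450×10×330 = 668.3 kN; take 668.3 kN (rupture).
Governing: min(604.7, 668.3) = 604.7 kN → weld metal.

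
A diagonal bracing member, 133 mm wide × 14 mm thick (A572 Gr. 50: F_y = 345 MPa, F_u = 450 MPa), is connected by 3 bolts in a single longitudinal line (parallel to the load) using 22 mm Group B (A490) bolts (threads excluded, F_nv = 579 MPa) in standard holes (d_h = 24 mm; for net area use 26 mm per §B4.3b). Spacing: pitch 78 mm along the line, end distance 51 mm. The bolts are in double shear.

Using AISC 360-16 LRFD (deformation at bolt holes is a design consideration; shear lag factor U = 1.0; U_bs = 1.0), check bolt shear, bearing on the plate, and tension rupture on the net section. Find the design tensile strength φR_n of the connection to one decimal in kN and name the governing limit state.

Bolt shear: A_b = π(22)²/4 = 380.13 mm². φR_n = 0.75 × 579 × 380.13 × 3 × 2 = 990.4 kN.
Bearing (14 mm plate, F_u = 450 MPa): end bolts L_c = 51 − 24/2 = 39, R_n = min(1.2×39×14×450, 2.4×22×14×450) = 294.84 kN/bolt; interior L_c = 78 − 24 = 54, R_n = 332.64 kN/bolt. φR_n = 0.75 × (1×294.84 + 2×332.64) = 720.1 kN.
Tension rupture (net): A_n = (133 − 1×26)×14 = 1498 mm² (U = 1.0, A_e = A_n). φR_n = 0.75 × 450 × 1498 = 505.6 kN.
Governing: min(990.4, 720.1, 505.6) = 505.6 kN → net-section rupture.

505.6 kN (net-section rupture governs)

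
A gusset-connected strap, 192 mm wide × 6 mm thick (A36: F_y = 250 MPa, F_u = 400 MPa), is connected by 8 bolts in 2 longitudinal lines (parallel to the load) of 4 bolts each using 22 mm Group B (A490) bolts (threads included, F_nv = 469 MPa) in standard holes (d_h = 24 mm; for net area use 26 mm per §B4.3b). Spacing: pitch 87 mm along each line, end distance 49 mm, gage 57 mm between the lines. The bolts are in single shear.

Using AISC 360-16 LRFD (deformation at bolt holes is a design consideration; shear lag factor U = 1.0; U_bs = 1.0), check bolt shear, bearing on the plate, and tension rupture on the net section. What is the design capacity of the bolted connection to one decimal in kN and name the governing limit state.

252.0 kN (net-section rupture governs)

Bolt shear: A_b = π(22)²/4 = 380.13 mm². φR_n = 0.75 × 469 × 380.13 × 8 × 1 = 1069.7 kN.
Bearing (6 mm plate, F_u = 400 MPa): end bolts L_c = 49 − 24/2 = 37, R_n = min(1.2×37×6×400, 2.4×22×6×400) = 106.56 kN/bolt; interior L_c = 87 − 24 = 63, R_n = 126.72 kN/bolt. φR_n = 0.75 × (2×106.56 + 6×126.72) = 730.1 kN.
Tension rupture (net): A_n = (192 − 2×26)×6 = 840 mm² (U = 1.0, A_e = A_n). φR_n = 0.75 × 400 × 840 = 252.0 kN.
Governing: min(1069.7, 730.1, 252.0) = 252.0 kN → net-section rupture.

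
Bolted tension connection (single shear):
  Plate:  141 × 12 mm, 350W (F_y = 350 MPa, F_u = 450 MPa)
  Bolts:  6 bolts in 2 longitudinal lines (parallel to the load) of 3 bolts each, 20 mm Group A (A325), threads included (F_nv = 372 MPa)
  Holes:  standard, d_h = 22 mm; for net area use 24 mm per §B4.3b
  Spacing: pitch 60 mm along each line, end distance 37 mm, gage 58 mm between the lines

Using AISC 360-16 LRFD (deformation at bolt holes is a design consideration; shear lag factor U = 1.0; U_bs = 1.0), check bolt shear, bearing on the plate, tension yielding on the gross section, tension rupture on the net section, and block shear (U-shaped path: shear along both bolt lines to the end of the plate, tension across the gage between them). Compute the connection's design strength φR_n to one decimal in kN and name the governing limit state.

376.7 kN (net-section rupture governs)

Bolt shear: A_b = π(20)²/4 = 314.16 mm². φR_n = 0.75 × 372 × 314.16 × 6 × 1 = 525.9 kN.
Bearing (12 mm plate, F_u = 450 MPa): end bolts L_c = 37 − 22/2 = 26, R_n = min(1.2×26×12×450, 2.4×20×12×450) = 168.48 kN/bolt; interior L_c = 60 − 22 = 38, R_n = 246.24 kN/bolt. φR_n = 0.75 × (2×168.48 + 4×246.24) = 991.4 kN.
Tension yield (gross): A_g = 141×12 = 1692 mm². φR_n = 0.90 × 350 × 1692 = 533.0 kN.
Tension rupture (net): A_n = (141 − 2×24)×12 = 1116 mm² (U = 1.0, A_e = A_n). φR_n = 0.75 × 450 × 1116 = 376.7 kN.
Block shear: shear path 2×[37+2×60] = 2×157 mm, A_gv = 3768, A_nv = 2×(157 − 2.5×24)×12 = 2328 mm²; tension across gage: (58 − 1×24)×12 = 408 mm². R_n = min(0.6×450×2328, 0.6×350×3768) + 1.0×450×408 = min(628.56, 791.28) + 183.6 = 812.16 kN. φR_n = 0.75 × 812.16 = 609.1 kN.
Governing: min(525.9, 991.4, 533.0, 376.7, 609.1) = 376.7 kN → net-section rupture.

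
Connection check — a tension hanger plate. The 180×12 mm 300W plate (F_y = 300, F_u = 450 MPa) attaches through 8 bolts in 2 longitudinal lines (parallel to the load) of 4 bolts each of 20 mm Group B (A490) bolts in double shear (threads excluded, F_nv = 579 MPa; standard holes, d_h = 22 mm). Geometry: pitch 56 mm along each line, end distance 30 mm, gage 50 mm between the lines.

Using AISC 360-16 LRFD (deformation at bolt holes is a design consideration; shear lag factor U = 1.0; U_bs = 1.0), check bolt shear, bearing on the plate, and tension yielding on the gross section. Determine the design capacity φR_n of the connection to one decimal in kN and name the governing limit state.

583.2 kN (gross-section yield governs)

Bolt shear: A_b = π(20)²/4 = 314.16 mm². φR_n = 0.75 × 579 × 314.16 × 8 × 2 = 2182.8 kN.
Bearing (12 mm plate, F_u = 450 MPa): end bolts L_c = 30 − 22/2 = 19, R_n = min(1.2×19×12×450, 2.4×20×12×450) = 123.12 kN/bolt; interior L_c = 56 − 22 = 34, R_n = 220.32 kN/bolt. φR_n = 0.75 × (2×123.12 + 6×220.32) = 1176.1 kN.
Tension yield (gross): A_g = 180×12 = 2160 mm². φR_n = 0.90 × 300 × 2160 = 583.2 kN.
Governing: min(2182.8, 1176.1, 583.2) = 583.2 kN → gross-section yield.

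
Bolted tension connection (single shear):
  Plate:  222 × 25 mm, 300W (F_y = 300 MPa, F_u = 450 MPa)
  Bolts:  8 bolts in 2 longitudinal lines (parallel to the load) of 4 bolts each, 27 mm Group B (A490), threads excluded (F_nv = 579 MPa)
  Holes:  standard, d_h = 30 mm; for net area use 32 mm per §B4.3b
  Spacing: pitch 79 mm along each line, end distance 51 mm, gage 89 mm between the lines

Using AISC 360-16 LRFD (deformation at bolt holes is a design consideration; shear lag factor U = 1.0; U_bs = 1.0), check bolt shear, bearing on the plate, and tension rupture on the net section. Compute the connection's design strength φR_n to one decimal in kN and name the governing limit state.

1333.1 kN (net-section rupture governs)

Bolt shear: A_b = π(27)²/4 = 572.56 mm². φR_n = 0.75 × 579 × 572.56 × 8 × 1 = 1989.1 kN.
Bearing (25 mm plate, F_u = 450 MPa): end bolts L_c = 51 − 30/2 = 36, R_n = min(1.2×36×25×450, 2.4×27×25×450) = 486 kN/bolt; interior L_c = 79 − 30 = 49, R_n = 661.5 kN/bolt. φR_n = 0.75 × (2×486 + 6×661.5) = 3705.8 kN.
Tension rupture (net): A_n = (222 − 2×32)×25 = 3950 mm² (U = 1.0, A_e = A_n). φR_n = 0.75 × 450 × 3950 = 1333.1 kN.
Governing: min(1989.1, 3705.8, 1333.1) = 1333.1 kN → net-section rupture.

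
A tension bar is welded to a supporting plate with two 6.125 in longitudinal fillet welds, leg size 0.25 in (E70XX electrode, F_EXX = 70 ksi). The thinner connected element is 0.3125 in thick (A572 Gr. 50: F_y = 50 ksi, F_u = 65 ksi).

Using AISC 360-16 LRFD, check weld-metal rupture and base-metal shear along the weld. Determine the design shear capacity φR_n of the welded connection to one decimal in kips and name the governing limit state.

Weld metal: throat = 0.707×0.25 = 0.17675 in, L = 2×6.125 = 12.25 in. φR_n = 0.75 × 0.6 × 70 × 0.17675 × 12.25 = 68.2 kips.
Base metal shear (0.3125 in plate): yield φR_n = 1.0×0.6×50×0.3125×12.25 = 114.8 kips; rupture φR_n = 0.75×0.6×65×0.3125×12.25 = 112.0 kips; take 112.0 kips (rupture).
Governing: min(68.2, 112.0) = 68.2 kips → weld metal.

68.2 kips (weld metal governs)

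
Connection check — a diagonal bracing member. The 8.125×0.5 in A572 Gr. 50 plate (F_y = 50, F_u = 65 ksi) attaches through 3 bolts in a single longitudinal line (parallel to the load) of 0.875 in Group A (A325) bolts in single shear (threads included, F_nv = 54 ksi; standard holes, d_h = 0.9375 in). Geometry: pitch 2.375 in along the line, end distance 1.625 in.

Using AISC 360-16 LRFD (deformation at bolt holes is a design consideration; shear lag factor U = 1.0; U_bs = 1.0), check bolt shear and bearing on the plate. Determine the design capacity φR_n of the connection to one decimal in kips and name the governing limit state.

Bolt shear: A_b = π(0.875)²/4 = 0.60132 in². φR_n = 0.75 × 54 × 0.60132 × 3 × 1 = 73.1 kips.
Bearing (0.5 in plate, F_u = 65 ksi): end bolts L_c = 1.625 − 0.9375/2 = 1.15625, R_n = min(1.2×1.15625×0.5×65, 2.4×0.875×0.5×65) = 45.094 kips/bolt; interior L_c = 2.375 − 0.9375 = 1.4375, R_n = 56.063 kips/bolt. φR_n = 0.75 × (1×45.094 + 2×56.063) = 117.9 kips.
Governing: min(73.1, 117.9) = 73.1 kips → bolt shear.

73.1 kips (bolt shear governs)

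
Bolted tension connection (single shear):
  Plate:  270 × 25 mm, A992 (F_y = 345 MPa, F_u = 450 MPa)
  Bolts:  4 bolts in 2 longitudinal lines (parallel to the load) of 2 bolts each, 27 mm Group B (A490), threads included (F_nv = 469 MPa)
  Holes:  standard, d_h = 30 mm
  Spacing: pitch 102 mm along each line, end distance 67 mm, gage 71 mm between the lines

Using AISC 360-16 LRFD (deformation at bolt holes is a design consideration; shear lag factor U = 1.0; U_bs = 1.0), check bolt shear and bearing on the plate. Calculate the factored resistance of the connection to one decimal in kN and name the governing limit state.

Bolt shear: A_b = π(27)²/4 = 572.56 mm². φR_n = 0.75 × 469 × 572.56 × 4 × 1 = 805.6 kN.
Bearing (25 mm plate, F_u = 450 MPa): end bolts L_c = 67 − 30/2 = 52, R_n = min(1.2×52×25×450, 2.4×27×25×450) = 702 kN/bolt; interior L_c = 102 − 30 = 72, R_n = 729 kN/bolt. φR_n = 0.75 × (2×702 + 2×729) = 2146.5 kN.
Governing: min(805.6, 2146.5) = 805.6 kN → bolt shear.

805.6 kN (bolt shear governs)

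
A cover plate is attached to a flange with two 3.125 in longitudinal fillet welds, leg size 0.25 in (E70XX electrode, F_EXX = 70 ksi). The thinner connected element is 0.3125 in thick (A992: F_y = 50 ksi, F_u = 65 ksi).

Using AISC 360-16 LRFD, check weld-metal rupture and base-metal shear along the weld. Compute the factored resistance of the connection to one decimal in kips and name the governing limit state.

34.8 kips (weld metal governs)

Weld metal: throat = 0.707×0.25 = 0.17675 in, L = 2×3.125 = 6.25 in. φR_n = 0.75 × 0.6 × 70 × 0.17675 × 6.25 = 34.8 kips.
Base metal shear (0.3125 in plate): yield φR_n = 1.0×0.6×50×0.3125×6.25 = 58.6 kips; rupture φR_n = 0.75×0.6×65×0.3125×6.25 = 57.1 kips; take 57.1 kips (rupture).
Governing: min(34.8, 57.1) = 34.8 kips → weld metal.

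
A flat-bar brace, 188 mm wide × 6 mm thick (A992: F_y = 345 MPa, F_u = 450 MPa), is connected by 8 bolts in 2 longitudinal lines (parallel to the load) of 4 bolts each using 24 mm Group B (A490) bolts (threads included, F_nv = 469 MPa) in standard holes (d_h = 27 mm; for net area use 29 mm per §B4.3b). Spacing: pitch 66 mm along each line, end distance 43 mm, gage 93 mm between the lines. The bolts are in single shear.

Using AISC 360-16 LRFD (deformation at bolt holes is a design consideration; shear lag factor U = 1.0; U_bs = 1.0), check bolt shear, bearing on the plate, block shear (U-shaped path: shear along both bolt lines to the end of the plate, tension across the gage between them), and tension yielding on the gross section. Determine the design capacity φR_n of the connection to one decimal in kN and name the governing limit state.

Bolt shear: A_b = π(24)²/4 = 452.39 mm². φR_n = 0.75 × 469 × 452.39 × 8 × 1 = 1273.0 kN.
Bearing (6 mm plate, F_u = 450 MPa): end bolts L_c = 43 − 27/2 = 29.5, R_n = min(1.2×29.5×6×450, 2.4×24×6×450) = 95.58 kN/bolt; interior L_c = 66 − 27 = 39, R_n = 126.36 kN/bolt. φR_n = 0.75 × (2×95.58 + 6×126.36) = 712.0 kN.
Block shear: shear path 2×[43+3×66] = 2×241 mm, A_gv = 2892, A_nv = 2×(241 − 3.5×29)×6 = 1674 mm²; tension across gage: (93 − 1×29)×6 = 384 mm². R_n = min(0.6×450×1674, 0.6×345×2892) + 1.0×450×384 = min(451.98, 598.64) + 172.8 = 624.78 kN. φR_n = 0.75 × 624.78 = 468.6 kN.
Tension yield (gross): A_g = 188×6 = 1128 mm². φR_n = 0.90 × 345 × 1128 = 350.2 kN.
Governing: min(1273.0, 712.0, 468.6, 350.2) = 350.2 kN → gross-section yield.

350.2 kN (gross-section yield governs)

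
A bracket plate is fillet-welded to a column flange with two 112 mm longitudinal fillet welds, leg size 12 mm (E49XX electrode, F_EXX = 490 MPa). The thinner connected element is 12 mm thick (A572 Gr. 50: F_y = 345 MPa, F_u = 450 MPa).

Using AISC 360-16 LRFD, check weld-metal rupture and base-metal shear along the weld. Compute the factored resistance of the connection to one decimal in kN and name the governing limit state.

Weld metal: throat = 0.707×12 = 8.484 mm, L = 2×112 = 224 mm. φR_n = 0.75 × 0.6 × 490 × 8.484 × 224 = 419.0 kN.
Base metal shear (12 mm plate): yield φR_n = 1.0×0.6×345×12×224 = 556.4 kN; rupture φR_n = 0.75×0.6×450×12×224 = 544.3 kN; take 544.3 kN (rupture).
Governing: min(419.0, 544.3) = 419.0 kN → weld metal.

419.0 kN (weld metal governs)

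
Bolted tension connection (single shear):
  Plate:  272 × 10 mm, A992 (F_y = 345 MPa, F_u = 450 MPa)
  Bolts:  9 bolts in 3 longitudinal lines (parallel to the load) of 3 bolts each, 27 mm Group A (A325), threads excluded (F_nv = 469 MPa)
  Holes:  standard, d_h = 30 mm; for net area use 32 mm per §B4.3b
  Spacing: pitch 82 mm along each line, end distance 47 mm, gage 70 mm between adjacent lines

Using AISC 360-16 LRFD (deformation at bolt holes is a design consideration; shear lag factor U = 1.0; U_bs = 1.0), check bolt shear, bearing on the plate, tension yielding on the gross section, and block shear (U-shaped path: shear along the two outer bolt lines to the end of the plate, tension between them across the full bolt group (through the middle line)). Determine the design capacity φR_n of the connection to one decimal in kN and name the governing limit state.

Bolt shear: A_b = π(27)²/4 = 572.56 mm². φR_n = 0.75 × 469 × 572.56 × 9 × 1 = 1812.6 kN.
Bearing (10 mm plate, F_u = 450 MPa): end bolts L_c = 47 − 30/2 = 32, R_n = min(1.2×32×10×450, 2.4×27×10×450) = 172.8 kN/bolt; interior L_c = 82 − 30 = 52, R_n = 280.8 kN/bolt. φR_n = 0.75 × (3×172.8 + 6×280.8) = 1652.4 kN.
Tension yield (gross): A_g = 272×10 = 2720 mm². φR_n = 0.90 × 345 × 2720 = 844.6 kN.
Block shear: shear path 2×[47+2×82] = 2×211 mm, A_gv = 4220, A_nv = 2×(211 − 2.5×32)×10 = 2620 mm²; tension across gage: (140 − 2×32)×10 = 760 mm². R_n = min(0.6×450×2620, 0.6×345×4220) + 1.0×450×760 = min(707.4, 873.54) + 342 = 1049.4 kN. φR_n = 0.75 × 1049.4 = 787.1 kN.
Governing: min(1812.6, 1652.4, 844.6, 787.1) = 787.1 kN → block shear.

787.1 kN (block shear governs)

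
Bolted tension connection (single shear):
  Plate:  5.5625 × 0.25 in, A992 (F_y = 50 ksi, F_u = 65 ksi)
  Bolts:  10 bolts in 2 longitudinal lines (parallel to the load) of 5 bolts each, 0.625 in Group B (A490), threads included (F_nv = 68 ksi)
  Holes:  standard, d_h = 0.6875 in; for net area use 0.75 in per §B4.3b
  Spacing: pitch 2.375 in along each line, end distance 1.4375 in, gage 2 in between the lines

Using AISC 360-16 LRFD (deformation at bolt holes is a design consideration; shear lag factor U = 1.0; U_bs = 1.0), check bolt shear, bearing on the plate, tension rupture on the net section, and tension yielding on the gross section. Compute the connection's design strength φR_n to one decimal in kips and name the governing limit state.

49.5 kips (net-section rupture governs)

Bolt shear: A_b = π(0.625)²/4 = 0.3068 in². φR_n = 0.75 × 68 × 0.3068 × 10 × 1 = 156.5 kips.
Bearing (0.25 in plate, F_u = 65 ksi): end bolts L_c = 1.4375 − 0.6875/2 = 1.09375, R_n = min(1.2×1.09375×0.25×65, 2.4×0.625×0.25×65) = 21.328 kips/bolt; interior L_c = 2.375 − 0.6875 = 1.6875, R_n = 24.375 kips/bolt. φR_n = 0.75 × (2×21.328 + 8×24.375) = 178.2 kips.
Tension rupture (net): A_n = (5.5625 − 2×0.75)×0.25 = 1.0156 in² (U = 1.0, A_e = A_n). φR_n = 0.75 × 65 × 1.0156 = 49.5 kips.
Tension yield (gross): A_g = 5.5625×0.25 = 1.3906 in². φR_n = 0.90 × 50 × 1.3906 = 62.6 kips.
Governing: min(156.5, 178.2, 49.5, 62.6) = 49.5 kips → net-section rupture.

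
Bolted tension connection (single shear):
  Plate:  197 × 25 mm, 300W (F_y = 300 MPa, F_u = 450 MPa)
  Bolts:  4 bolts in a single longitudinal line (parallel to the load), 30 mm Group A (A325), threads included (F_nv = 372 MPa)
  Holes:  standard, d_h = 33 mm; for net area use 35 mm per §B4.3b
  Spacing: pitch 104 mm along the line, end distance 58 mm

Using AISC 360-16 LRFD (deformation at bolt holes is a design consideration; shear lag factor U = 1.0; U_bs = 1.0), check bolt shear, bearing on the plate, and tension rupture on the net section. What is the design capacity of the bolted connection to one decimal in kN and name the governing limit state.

Bolt shear: A_b = π(30)²/4 = 706.86 mm². φR_n = 0.75 × 372 × 706.86 × 4 × 1 = 788.9 kN.
Bearing (25 mm plate, F_u = 450 MPa): end bolts L_c = 58 − 33/2 = 41.5, R_n = min(1.2×41.5×25×450, 2.4×30×25×450) = 560.25 kN/bolt; interior L_c = 104 − 33 = 71, R_n = 810 kN/bolt. φR_n = 0.75 × (1×560.25 + 3×810) = 2242.7 kN.
Tension rupture (net): A_n = (197 − 1×35)×25 = 4050 mm² (U = 1.0, A_e = A_n). φR_n = 0.75 × 450 × 4050 = 1366.9 kN.
Governing: min(788.9, 2242.7, 1366.9) = 788.9 kN → bolt shear.

788.9 kN (bolt shear governs)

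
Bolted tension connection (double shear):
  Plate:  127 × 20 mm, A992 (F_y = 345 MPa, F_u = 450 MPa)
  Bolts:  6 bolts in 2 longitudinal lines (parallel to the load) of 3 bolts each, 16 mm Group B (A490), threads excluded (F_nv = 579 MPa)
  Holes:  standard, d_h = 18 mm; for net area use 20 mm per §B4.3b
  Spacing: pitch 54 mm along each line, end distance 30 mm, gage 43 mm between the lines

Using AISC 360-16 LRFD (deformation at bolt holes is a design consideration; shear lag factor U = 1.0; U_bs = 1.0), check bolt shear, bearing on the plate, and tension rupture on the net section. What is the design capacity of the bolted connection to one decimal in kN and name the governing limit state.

Bolt shear: A_b = π(16)²/4 = 201.06 mm². φR_n = 0.75 × 579 × 201.06 × 6 × 2 = 1047.7 kN.
Bearing (20 mm plate, F_u = 450 MPa): end bolts L_c = 30 − 18/2 = 21, R_n = min(1.2×21×20×450, 2.4×16×20×450) = 226.8 kN/bolt; interior L_c = 54 − 18 = 36, R_n = 345.6 kN/bolt. φR_n = 0.75 × (2×226.8 + 4×345.6) = 1377.0 kN.
Tension rupture (net): A_n = (127 − 2×20)×20 = 1740 mm² (U = 1.0, A_e = A_n). φR_n = 0.75 × 450 × 1740 = 587.3 kN.
Governing: min(1047.7, 1377.0, 587.3) = 587.3 kN → net-section rupture.

587.3 kN (net-section rupture governs)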